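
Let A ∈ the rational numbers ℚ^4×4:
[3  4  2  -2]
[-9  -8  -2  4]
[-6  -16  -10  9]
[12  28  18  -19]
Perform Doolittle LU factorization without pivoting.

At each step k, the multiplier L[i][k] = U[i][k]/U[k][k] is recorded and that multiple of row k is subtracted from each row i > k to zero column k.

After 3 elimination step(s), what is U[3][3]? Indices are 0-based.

U[3][3] = -4

[col 0] pivot 3
  R1 -= -3*R0 → (0, 4, 4, -2)  (L[1][0] := -3)
  R2 -= -2*R0 → (0, -8, -6, 5)  (L[2][0] := -2)
  R3 -= 4*R0 → (0, 12, 10, -11)  (L[3][0] := 4)
[col 1] pivot 4
  R2 -= -2*R1 → (0, 0, 2, 1)  (L[2][1] := -2)
  R3 -= 3*R1 → (0, 0, -2, -5)  (L[3][1] := 3)
[col 2] pivot 2
  R3 -= -1*R2 → (0, 0, 0, -4)  (L[3][2] := -1)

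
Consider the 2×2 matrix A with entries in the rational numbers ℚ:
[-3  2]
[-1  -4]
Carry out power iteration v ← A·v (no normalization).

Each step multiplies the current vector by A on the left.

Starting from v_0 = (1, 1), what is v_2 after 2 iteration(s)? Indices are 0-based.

v_2 = (-7, 21)

v_0 = (1, 1).
v_1 = A·v_0 = (-1, -5).
v_2 = A·v_1 = (-7, 21).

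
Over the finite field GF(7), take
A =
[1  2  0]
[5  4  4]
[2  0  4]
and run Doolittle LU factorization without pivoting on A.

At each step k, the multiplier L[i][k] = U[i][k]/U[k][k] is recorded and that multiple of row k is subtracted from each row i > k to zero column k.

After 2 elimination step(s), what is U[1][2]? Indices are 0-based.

k=0: U[0][0]=1
  eliminate (1,0): mult=5, new row 1: (0, 1, 4); set L[1][0]=5
  eliminate (2,0): mult=2, new row 2: (0, 3, 4); set L[2][0]=2
k=1: U[1][1]=1
  eliminate (2,1): mult=3, new row 2: (0, 0, 6); set L[2][1]=3

U[1][2] = 4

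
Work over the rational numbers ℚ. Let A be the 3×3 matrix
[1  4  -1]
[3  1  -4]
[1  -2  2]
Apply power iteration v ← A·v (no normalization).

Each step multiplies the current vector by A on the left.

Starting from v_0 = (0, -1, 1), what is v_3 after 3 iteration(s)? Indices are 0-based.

v_3 = (-186, -175, 69)

v_0 = (0, -1, 1).
v_1 = A·v_0 = (-5, -5, 4).
v_2 = A·v_1 = (-29, -36, 13).
v_3 = A·v_2 = (-186, -175, 69).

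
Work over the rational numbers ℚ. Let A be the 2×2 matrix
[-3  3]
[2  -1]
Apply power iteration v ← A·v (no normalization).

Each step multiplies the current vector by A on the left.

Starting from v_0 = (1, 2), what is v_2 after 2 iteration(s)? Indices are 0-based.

v_0 = (1, 2).
v_1 = A·v_0 = (3, 0).
v_2 = A·v_1 = (-9, 6).

v_2 = (-9, 6)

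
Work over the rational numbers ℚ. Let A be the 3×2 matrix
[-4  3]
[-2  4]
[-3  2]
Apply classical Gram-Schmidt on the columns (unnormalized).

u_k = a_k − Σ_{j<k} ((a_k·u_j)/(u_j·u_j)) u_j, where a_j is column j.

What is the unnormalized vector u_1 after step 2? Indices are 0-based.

Step 1: u_0 = a_0 = (-4, -2, -3).
Step 2: u_1 = a_1 − (-26/29)·u_0 = (-17/29, 64/29, -20/29).

u_1 = (-17/29, 64/29, -20/29)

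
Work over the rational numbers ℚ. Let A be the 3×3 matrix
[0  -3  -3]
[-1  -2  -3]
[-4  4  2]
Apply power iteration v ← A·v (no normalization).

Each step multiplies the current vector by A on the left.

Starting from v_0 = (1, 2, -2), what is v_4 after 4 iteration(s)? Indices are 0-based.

v_0 = (1, 2, -2).
v_1 = A·v_0 = (0, 1, 0).
v_2 = A·v_1 = (-3, -2, 4).
v_3 = A·v_2 = (-6, -5, 12).
v_4 = A·v_3 = (-21, -20, 28).

v_4 = (-21, -20, 28)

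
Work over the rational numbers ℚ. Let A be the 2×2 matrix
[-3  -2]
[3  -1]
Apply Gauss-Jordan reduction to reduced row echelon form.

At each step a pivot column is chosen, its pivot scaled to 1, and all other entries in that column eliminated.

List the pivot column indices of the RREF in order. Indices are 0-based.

pivot columns: 0, 1

step 1: normalize row 0 (÷-3) = (1, 2/3)
  row 1: subtract 3×row0 = (0, -3)
step 2: normalize row 1 (÷-3) = (0, 1)
  row 0: subtract 2/3×row1 = (1, 0)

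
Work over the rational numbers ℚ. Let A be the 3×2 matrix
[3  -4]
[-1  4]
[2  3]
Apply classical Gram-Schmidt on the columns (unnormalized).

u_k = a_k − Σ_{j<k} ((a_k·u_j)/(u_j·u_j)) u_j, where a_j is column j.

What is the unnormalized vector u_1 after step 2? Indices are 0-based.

u_1 = (-13/7, 23/7, 31/7)

Step 1: u_0 = a_0 = (3, -1, 2).
Step 2: u_1 = a_1 − (-5/7)·u_0 = (-13/7, 23/7, 31/7).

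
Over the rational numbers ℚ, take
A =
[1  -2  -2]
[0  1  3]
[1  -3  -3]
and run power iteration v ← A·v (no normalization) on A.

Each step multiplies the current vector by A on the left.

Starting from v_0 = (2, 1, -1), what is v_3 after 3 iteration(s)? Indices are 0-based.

v_3 = (-10, 10, -16)

v_0 = (2, 1, -1).
v_1 = A·v_0 = (2, -2, 2).
v_2 = A·v_1 = (2, 4, 2).
v_3 = A·v_2 = (-10, 10, -16).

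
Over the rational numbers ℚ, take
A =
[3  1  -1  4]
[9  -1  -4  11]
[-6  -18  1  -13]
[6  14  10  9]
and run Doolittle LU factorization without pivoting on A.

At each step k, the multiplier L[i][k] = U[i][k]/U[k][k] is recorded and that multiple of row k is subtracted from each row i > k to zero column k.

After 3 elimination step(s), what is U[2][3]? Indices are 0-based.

U[2][3] = -1

k=0: U[0][0]=3
  eliminate (1,0): mult=3, new row 1: (0, -4, -1, -1); set L[1][0]=3
  eliminate (2,0): mult=-2, new row 2: (0, -16, -1, -5); set L[2][0]=-2
  eliminate (3,0): mult=2, new row 3: (0, 12, 12, 1); set L[3][0]=2
k=1: U[1][1]=-4
  eliminate (2,1): mult=4, new row 2: (0, 0, 3, -1); set L[2][1]=4
  eliminate (3,1): mult=-3, new row 3: (0, 0, 9, -2); set L[3][1]=-3
k=2: U[2][2]=3
  eliminate (3,2): mult=3, new row 3: (0, 0, 0, 1); set L[3][2]=3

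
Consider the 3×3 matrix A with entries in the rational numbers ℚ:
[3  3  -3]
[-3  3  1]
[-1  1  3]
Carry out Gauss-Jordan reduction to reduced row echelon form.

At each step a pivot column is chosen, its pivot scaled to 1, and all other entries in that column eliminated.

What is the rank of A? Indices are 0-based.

rank = 3

[1] R0 /= 3  ⇒  (1, 1, -1)
     R1 -= -3·R0  ⇒  (0, 6, -2)
     R2 -= -1·R0  ⇒  (0, 2, 2)
[2] R1 /= 6  ⇒  (0, 1, -1/3)
     R0 -= 1·R1  ⇒  (1, 0, -2/3)
     R2 -= 2·R1  ⇒  (0, 0, 8/3)
[3] R2 /= 8/3  ⇒  (0, 0, 1)
     R0 -= -2/3·R2  ⇒  (1, 0, 0)
     R1 -= -1/3·R2  ⇒  (0, 1, 0)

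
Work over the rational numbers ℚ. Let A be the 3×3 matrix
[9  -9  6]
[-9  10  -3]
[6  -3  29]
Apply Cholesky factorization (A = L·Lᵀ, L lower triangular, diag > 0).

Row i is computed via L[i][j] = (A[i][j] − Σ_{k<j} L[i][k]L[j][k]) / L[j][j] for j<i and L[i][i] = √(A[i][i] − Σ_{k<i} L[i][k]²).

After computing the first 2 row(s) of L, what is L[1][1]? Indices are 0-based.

Step 1: L[0][0] = √(9) = 3.
  L[1][0] = (-9) / L[0][0] = -3.
Step 2: L[1][1] = √(1) = 1.

L[1][1] = 1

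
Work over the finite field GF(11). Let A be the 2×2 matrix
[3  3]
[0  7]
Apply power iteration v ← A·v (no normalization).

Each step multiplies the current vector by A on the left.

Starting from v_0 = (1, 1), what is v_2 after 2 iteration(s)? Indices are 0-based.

v_0 = (1, 1).
v_1 = A·v_0 = (6, 7).
v_2 = A·v_1 = (6, 5).

v_2 = (6, 5)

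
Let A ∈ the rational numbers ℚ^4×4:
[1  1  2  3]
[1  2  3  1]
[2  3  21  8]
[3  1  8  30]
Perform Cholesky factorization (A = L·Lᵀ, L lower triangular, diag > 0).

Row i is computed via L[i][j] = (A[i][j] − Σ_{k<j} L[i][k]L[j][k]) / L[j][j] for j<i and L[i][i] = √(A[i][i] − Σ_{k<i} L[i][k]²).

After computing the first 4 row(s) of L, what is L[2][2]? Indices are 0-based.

Step 1: L[0][0] = √(1) = 1.
  L[1][0] = (1) / L[0][0] = 1.
Step 2: L[1][1] = √(1) = 1.
  L[2][0] = (2) / L[0][0] = 2.
  L[2][1] = (1) / L[1][1] = 1.
Step 3: L[2][2] = √(16) = 4.
  L[3][0] = (3) / L[0][0] = 3.
  L[3][1] = (-2) / L[1][1] = -2.
  L[3][2] = (4) / L[2][2] = 1.
Step 4: L[3][3] = √(16) = 4.

L[2][2] = 4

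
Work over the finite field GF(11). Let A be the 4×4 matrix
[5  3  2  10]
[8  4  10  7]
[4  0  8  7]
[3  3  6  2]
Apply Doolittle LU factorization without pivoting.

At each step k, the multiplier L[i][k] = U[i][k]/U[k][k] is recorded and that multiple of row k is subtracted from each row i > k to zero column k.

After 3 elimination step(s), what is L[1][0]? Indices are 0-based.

Step 1: pivot at (0,0) is 5.
  row1 ← row1 − (6)·row0  ⇒  L[1][0]=6, U row1=(0, 8, 9, 2)
  row2 ← row2 − (3)·row0  ⇒  L[2][0]=3, U row2=(0, 2, 2, 10)
  row3 ← row3 − (5)·row0  ⇒  L[3][0]=5, U row3=(0, 10, 7, 7)
Step 2: pivot at (1,1) is 8.
  row2 ← row2 − (3)·row1  ⇒  L[2][1]=3, U row2=(0, 0, 8, 4)
  row3 ← row3 − (4)·row1  ⇒  L[3][1]=4, U row3=(0, 0, 4, 10)
Step 3: pivot at (2,2) is 8.
  row3 ← row3 − (6)·row2  ⇒  L[3][2]=6, U row3=(0, 0, 0, 8)

L[1][0] = 6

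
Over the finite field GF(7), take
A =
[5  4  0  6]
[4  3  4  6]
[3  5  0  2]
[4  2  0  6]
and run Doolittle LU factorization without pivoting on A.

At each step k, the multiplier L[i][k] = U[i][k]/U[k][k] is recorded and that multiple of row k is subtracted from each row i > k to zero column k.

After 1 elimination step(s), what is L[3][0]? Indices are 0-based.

Step 1: pivot at (0,0) is 5.
  row1 ← row1 − (5)·row0  ⇒  L[1][0]=5, U row1=(0, 4, 4, 4)
  row2 ← row2 − (2)·row0  ⇒  L[2][0]=2, U row2=(0, 4, 0, 4)
  row3 ← row3 − (5)·row0  ⇒  L[3][0]=5, U row3=(0, 3, 0, 4)

L[3][0] = 5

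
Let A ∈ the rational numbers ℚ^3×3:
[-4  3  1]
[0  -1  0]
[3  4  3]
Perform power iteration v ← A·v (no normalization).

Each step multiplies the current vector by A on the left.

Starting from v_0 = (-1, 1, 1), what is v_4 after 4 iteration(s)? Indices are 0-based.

v_4 = (-632, 1, 494)

v_0 = (-1, 1, 1).
v_1 = A·v_0 = (8, -1, 4).
v_2 = A·v_1 = (-31, 1, 32).
v_3 = A·v_2 = (159, -1, 7).
v_4 = A·v_3 = (-632, 1, 494).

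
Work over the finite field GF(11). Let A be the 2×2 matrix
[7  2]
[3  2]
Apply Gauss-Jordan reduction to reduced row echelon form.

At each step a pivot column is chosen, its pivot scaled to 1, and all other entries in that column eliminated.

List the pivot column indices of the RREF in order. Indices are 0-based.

pivot(0,0)=7: scale R0 → (1, 5)
  clear (1,0): R1 −= (3)R0 → (0, 9)
pivot(1,1)=9: scale R1 → (0, 1)
  clear (0,1): R0 −= (5)R1 → (1, 0)

pivot columns: 0, 1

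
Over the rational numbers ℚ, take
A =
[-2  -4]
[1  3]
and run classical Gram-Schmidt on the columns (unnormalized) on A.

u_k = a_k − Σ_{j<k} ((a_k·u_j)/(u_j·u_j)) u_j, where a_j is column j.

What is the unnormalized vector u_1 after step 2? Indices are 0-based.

Step 1: u_0 = a_0 = (-2, 1).
Step 2: u_1 = a_1 − (11/5)·u_0 = (2/5, 4/5).

u_1 = (2/5, 4/5)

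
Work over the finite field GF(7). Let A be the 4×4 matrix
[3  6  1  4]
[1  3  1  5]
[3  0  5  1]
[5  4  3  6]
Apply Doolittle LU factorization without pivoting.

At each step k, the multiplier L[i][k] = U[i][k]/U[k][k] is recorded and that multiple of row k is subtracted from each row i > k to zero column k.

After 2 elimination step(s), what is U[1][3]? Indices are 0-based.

U[1][3] = 6

k=0: U[0][0]=3
  eliminate (1,0): mult=5, new row 1: (0, 1, 3, 6); set L[1][0]=5
  eliminate (2,0): mult=1, new row 2: (0, 1, 4, 4); set L[2][0]=1
  eliminate (3,0): mult=4, new row 3: (0, 1, 6, 4); set L[3][0]=4
k=1: U[1][1]=1
  eliminate (2,1): mult=1, new row 2: (0, 0, 1, 5); set L[2][1]=1
  eliminate (3,1): mult=1, new row 3: (0, 0, 3, 5); set L[3][1]=1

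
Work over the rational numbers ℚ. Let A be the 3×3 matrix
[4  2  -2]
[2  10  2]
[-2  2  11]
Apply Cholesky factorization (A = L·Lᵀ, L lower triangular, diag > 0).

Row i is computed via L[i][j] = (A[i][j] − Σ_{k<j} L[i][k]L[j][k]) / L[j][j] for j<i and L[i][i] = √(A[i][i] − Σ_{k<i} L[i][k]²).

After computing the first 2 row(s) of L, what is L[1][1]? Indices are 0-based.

Step 1: L[0][0] = √(4) = 2.
  L[1][0] = (2) / L[0][0] = 1.
Step 2: L[1][1] = √(9) = 3.

L[1][1] = 3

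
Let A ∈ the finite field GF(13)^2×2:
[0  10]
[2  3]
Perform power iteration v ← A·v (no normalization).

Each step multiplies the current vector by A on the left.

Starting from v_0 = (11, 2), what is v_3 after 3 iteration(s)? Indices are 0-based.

v_0 = (11, 2).
v_1 = A·v_0 = (7, 2).
v_2 = A·v_1 = (7, 7).
v_3 = A·v_2 = (5, 9).

v_3 = (5, 9)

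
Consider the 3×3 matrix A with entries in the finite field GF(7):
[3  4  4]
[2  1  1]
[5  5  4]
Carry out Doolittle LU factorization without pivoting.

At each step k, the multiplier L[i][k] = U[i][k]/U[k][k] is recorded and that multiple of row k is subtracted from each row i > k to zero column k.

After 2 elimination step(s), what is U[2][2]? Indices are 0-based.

U[2][2] = 6

k=0: U[0][0]=3
  eliminate (1,0): mult=3, new row 1: (0, 3, 3); set L[1][0]=3
  eliminate (2,0): mult=4, new row 2: (0, 3, 2); set L[2][0]=4
k=1: U[1][1]=3
  eliminate (2,1): mult=1, new row 2: (0, 0, 6); set L[2][1]=1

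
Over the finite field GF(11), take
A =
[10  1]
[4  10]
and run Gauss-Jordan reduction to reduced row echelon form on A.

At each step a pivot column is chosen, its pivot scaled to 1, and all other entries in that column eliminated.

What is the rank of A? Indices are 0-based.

rank = 2

[1] R0 /= 10  ⇒  (1, 10)
     R1 -= 4·R0  ⇒  (0, 3)
[2] R1 /= 3  ⇒  (0, 1)
     R0 -= 10·R1  ⇒  (1, 0)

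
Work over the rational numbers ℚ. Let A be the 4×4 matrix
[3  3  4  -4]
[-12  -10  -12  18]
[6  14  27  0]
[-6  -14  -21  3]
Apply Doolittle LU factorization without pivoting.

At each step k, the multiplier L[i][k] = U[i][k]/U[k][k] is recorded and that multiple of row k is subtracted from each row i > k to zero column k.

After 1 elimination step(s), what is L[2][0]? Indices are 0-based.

L[2][0] = 2

Step 1: pivot at (0,0) is 3.
  row1 ← row1 − (-4)·row0  ⇒  L[1][0]=-4, U row1=(0, 2, 4, 2)
  row2 ← row2 − (2)·row0  ⇒  L[2][0]=2, U row2=(0, 8, 19, 8)
  row3 ← row3 − (-2)·row0  ⇒  L[3][0]=-2, U row3=(0, -8, -13, -5)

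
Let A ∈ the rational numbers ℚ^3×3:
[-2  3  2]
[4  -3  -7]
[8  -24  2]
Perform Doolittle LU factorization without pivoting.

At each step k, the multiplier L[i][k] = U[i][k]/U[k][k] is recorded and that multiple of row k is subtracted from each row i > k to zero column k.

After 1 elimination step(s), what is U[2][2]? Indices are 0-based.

[col 0] pivot -2
  R1 -= -2*R0 → (0, 3, -3)  (L[1][0] := -2)
  R2 -= -4*R0 → (0, -12, 10)  (L[2][0] := -4)

U[2][2] = 10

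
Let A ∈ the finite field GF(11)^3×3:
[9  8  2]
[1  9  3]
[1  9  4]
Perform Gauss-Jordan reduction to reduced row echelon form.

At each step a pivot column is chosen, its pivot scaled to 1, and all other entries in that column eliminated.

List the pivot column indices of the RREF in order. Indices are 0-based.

pivot(0,0)=9: scale R0 → (1, 7, 10)
  clear (1,0): R1 −= (1)R0 → (0, 2, 4)
  clear (2,0): R2 −= (1)R0 → (0, 2, 5)
pivot(1,1)=2: scale R1 → (0, 1, 2)
  clear (0,1): R0 −= (7)R1 → (1, 0, 7)
  clear (2,1): R2 −= (2)R1 → (0, 0, 1)
pivot(2,2)=1: scale R2 → (0, 0, 1)
  clear (0,2): R0 −= (7)R2 → (1, 0, 0)
  clear (1,2): R1 −= (2)R2 → (0, 1, 0)

pivot columns: 0, 1, 2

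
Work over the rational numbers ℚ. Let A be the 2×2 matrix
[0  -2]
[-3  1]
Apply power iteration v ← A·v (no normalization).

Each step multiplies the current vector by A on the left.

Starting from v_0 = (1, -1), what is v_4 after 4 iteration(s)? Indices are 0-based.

v_4 = (68, -94)

v_0 = (1, -1).
v_1 = A·v_0 = (2, -4).
v_2 = A·v_1 = (8, -10).
v_3 = A·v_2 = (20, -34).
v_4 = A·v_3 = (68, -94).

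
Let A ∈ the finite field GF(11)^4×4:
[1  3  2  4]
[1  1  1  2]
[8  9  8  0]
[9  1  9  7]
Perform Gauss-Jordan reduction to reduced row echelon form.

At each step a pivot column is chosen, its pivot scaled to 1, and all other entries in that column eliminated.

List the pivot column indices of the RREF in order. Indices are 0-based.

step 1: normalize row 0 (÷1) = (1, 3, 2, 4)
  row 1: subtract 1×row0 = (0, 9, 10, 9)
  row 2: subtract 8×row0 = (0, 7, 3, 1)
  row 3: subtract 9×row0 = (0, 7, 2, 4)
step 2: normalize row 1 (÷9) = (0, 1, 6, 1)
  row 0: subtract 3×row1 = (1, 0, 6, 1)
  row 2: subtract 7×row1 = (0, 0, 5, 5)
  row 3: subtract 7×row1 = (0, 0, 4, 8)
step 3: normalize row 2 (÷5) = (0, 0, 1, 1)
  row 0: subtract 6×row2 = (1, 0, 0, 6)
  row 1: subtract 6×row2 = (0, 1, 0, 6)
  row 3: subtract 4×row2 = (0, 0, 0, 4)
step 4: normalize row 3 (÷4) = (0, 0, 0, 1)
  row 0: subtract 6×row3 = (1, 0, 0, 0)
  row 1: subtract 6×row3 = (0, 1, 0, 0)
  row 2: subtract 1×row3 = (0, 0, 1, 0)

pivot columns: 0, 1, 2, 3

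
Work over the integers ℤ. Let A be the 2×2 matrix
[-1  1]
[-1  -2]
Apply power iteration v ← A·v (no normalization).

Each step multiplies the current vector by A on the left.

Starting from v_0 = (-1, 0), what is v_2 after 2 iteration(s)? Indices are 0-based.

v_2 = (0, -3)

v_0 = (-1, 0).
v_1 = A·v_0 = (1, 1).
v_2 = A·v_1 = (0, -3).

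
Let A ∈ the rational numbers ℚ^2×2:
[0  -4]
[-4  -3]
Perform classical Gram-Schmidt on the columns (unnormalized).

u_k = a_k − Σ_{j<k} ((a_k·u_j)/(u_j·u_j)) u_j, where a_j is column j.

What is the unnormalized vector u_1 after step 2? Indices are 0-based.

Step 1: u_0 = a_0 = (0, -4).
Step 2: u_1 = a_1 − (3/4)·u_0 = (-4, 0).

u_1 = (-4, 0)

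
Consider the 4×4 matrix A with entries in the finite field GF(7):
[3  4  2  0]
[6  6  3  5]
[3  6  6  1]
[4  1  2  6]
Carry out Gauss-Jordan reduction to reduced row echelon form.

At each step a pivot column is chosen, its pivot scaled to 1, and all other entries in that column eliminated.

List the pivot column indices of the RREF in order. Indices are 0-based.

step 1: normalize row 0 (÷3) = (1, 6, 3, 0)
  row 1: subtract 6×row0 = (0, 5, 6, 5)
  row 2: subtract 3×row0 = (0, 2, 4, 1)
  row 3: subtract 4×row0 = (0, 5, 4, 6)
step 2: normalize row 1 (÷5) = (0, 1, 4, 1)
  row 0: subtract 6×row1 = (1, 0, 0, 1)
  row 2: subtract 2×row1 = (0, 0, 3, 6)
  row 3: subtract 5×row1 = (0, 0, 5, 1)
step 3: normalize row 2 (÷3) = (0, 0, 1, 2)
  row 1: subtract 4×row2 = (0, 1, 0, 0)
  row 3: subtract 5×row2 = (0, 0, 0, 5)
step 4: normalize row 3 (÷5) = (0, 0, 0, 1)
  row 0: subtract 1×row3 = (1, 0, 0, 0)
  row 2: subtract 2×row3 = (0, 0, 1, 0)

pivot columns: 0, 1, 2, 3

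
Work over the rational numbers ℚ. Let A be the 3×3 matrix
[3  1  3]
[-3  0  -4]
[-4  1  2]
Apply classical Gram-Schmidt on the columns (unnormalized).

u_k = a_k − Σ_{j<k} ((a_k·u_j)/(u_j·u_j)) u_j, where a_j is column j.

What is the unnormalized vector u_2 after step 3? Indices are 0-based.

Step 1: u_0 = a_0 = (3, -3, -4).
Step 2: u_1 = a_1 − (-1/34)·u_0 = (37/34, -3/34, 15/17).
Step 3: u_2 = a_2 − (13/34)·u_0 − (183/67)·u_1 = (-75/67, -175/67, 75/67).

u_2 = (-75/67, -175/67, 75/67)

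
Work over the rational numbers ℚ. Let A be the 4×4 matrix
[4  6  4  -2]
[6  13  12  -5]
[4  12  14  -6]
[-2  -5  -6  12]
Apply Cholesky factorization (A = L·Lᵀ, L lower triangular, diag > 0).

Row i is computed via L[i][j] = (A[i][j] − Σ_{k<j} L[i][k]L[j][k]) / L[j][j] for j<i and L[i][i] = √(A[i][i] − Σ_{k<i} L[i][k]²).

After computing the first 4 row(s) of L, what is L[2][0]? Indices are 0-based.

L[2][0] = 2

Step 1: L[0][0] = √(4) = 2.
  L[1][0] = (6) / L[0][0] = 3.
Step 2: L[1][1] = √(4) = 2.
  L[2][0] = (4) / L[0][0] = 2.
  L[2][1] = (6) / L[1][1] = 3.
Step 3: L[2][2] = √(1) = 1.
  L[3][0] = (-2) / L[0][0] = -1.
  L[3][1] = (-2) / L[1][1] = -1.
  L[3][2] = (-1) / L[2][2] = -1.
Step 4: L[3][3] = √(9) = 3.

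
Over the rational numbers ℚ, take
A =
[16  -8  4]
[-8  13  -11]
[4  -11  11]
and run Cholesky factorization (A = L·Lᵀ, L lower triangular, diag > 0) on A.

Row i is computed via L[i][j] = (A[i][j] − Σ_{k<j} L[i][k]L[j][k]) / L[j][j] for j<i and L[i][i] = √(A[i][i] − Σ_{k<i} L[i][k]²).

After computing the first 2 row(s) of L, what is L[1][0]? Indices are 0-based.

Step 1: L[0][0] = √(16) = 4.
  L[1][0] = (-8) / L[0][0] = -2.
Step 2: L[1][1] = √(9) = 3.

L[1][0] = -2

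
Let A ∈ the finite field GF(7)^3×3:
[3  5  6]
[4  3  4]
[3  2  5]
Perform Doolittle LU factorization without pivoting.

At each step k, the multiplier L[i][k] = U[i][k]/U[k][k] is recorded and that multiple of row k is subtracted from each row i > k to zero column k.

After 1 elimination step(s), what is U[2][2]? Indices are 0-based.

Step 1: pivot at (0,0) is 3.
  row1 ← row1 − (6)·row0  ⇒  L[1][0]=6, U row1=(0, 1, 3)
  row2 ← row2 − (1)·row0  ⇒  L[2][0]=1, U row2=(0, 4, 6)

U[2][2] = 6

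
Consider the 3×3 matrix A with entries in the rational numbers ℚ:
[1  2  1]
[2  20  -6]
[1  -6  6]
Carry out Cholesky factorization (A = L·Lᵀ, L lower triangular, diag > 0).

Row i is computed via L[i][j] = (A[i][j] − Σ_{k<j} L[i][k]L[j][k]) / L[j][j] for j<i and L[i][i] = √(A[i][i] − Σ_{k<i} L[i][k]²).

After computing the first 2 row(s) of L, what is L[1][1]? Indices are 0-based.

Step 1: L[0][0] = √(1) = 1.
  L[1][0] = (2) / L[0][0] = 2.
Step 2: L[1][1] = √(16) = 4.

L[1][1] = 4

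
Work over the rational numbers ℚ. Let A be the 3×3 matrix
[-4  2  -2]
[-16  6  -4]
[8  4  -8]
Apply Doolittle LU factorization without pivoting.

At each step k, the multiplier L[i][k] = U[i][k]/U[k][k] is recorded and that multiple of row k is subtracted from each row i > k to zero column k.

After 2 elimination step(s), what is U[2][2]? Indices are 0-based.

Step 1: pivot at (0,0) is -4.
  row1 ← row1 − (4)·row0  ⇒  L[1][0]=4, U row1=(0, -2, 4)
  row2 ← row2 − (-2)·row0  ⇒  L[2][0]=-2, U row2=(0, 8, -12)
Step 2: pivot at (1,1) is -2.
  row2 ← row2 − (-4)·row1  ⇒  L[2][1]=-4, U row2=(0, 0, 4)

U[2][2] = 4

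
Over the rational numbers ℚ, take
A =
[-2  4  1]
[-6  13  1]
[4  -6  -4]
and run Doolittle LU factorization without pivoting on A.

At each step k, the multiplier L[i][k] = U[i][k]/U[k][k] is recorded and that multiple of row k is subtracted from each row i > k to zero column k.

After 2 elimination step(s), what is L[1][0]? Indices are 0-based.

[col 0] pivot -2
  R1 -= 3*R0 → (0, 1, -2)  (L[1][0] := 3)
  R2 -= -2*R0 → (0, 2, -2)  (L[2][0] := -2)
[col 1] pivot 1
  R2 -= 2*R1 → (0, 0, 2)  (L[2][1] := 2)

L[1][0] = 3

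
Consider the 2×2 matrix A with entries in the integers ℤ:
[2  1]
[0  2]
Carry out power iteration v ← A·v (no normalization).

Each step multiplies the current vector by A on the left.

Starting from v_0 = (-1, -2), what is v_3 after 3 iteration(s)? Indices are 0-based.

v_3 = (-32, -16)

v_0 = (-1, -2).
v_1 = A·v_0 = (-4, -4).
v_2 = A·v_1 = (-12, -8).
v_3 = A·v_2 = (-32, -16).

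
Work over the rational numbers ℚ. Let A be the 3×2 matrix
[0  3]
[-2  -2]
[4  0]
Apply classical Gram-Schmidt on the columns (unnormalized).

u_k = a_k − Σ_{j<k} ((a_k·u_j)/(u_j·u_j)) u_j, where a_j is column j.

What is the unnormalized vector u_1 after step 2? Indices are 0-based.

Step 1: u_0 = a_0 = (0, -2, 4).
Step 2: u_1 = a_1 − (1/5)·u_0 = (3, -8/5, -4/5).

u_1 = (3, -8/5, -4/5)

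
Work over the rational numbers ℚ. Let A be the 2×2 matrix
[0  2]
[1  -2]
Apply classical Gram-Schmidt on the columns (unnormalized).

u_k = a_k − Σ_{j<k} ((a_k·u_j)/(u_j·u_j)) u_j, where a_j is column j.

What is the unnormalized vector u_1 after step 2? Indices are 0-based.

Step 1: u_0 = a_0 = (0, 1).
Step 2: u_1 = a_1 − (-2)·u_0 = (2, 0).

u_1 = (2, 0)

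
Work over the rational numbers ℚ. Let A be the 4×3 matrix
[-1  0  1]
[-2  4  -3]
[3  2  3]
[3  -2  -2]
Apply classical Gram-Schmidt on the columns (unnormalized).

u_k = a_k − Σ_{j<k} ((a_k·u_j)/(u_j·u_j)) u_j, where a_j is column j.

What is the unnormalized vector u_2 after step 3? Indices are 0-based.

u_2 = (83/61, -148/61, 225/122, -367/122)

Step 1: u_0 = a_0 = (-1, -2, 3, 3).
Step 2: u_1 = a_1 − (-8/23)·u_0 = (-8/23, 76/23, 70/23, -22/23).
Step 3: u_2 = a_2 − (8/23)·u_0 − (9/244)·u_1 = (83/61, -148/61, 225/122, -367/122).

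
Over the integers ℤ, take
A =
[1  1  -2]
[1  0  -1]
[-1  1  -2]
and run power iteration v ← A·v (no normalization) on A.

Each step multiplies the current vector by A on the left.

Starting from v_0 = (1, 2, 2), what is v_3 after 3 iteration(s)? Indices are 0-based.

v_0 = (1, 2, 2).
v_1 = A·v_0 = (-1, -1, -3).
v_2 = A·v_1 = (4, 2, 6).
v_3 = A·v_2 = (-6, -2, -14).

v_3 = (-6, -2, -14)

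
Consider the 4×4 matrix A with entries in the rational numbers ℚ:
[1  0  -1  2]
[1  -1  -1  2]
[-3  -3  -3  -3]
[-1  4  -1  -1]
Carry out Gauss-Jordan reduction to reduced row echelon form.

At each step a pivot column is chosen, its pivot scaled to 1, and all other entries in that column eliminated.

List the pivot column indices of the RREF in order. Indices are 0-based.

pivot columns: 0, 1, 2

[1] R0 /= 1  ⇒  (1, 0, -1, 2)
     R1 -= 1·R0  ⇒  (0, -1, 0, 0)
     R2 -= -3·R0  ⇒  (0, -3, -6, 3)
     R3 -= -1·R0  ⇒  (0, 4, -2, 1)
[2] R1 /= -1  ⇒  (0, 1, 0, 0)
     R2 -= -3·R1  ⇒  (0, 0, -6, 3)
     R3 -= 4·R1  ⇒  (0, 0, -2, 1)
[3] R2 /= -6  ⇒  (0, 0, 1, -1/2)
     R0 -= -1·R2  ⇒  (1, 0, 0, 3/2)
     R3 -= -2·R2  ⇒  (0, 0, 0, 0)
column 3 empty below row 3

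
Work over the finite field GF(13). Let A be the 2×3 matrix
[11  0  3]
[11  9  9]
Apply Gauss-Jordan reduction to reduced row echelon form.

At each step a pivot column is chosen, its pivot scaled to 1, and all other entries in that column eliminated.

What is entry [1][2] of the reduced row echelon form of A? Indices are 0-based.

[1] R0 /= 11  ⇒  (1, 0, 5)
     R1 -= 11·R0  ⇒  (0, 9, 6)
[2] R1 /= 9  ⇒  (0, 1, 5)

M[1][2] = 5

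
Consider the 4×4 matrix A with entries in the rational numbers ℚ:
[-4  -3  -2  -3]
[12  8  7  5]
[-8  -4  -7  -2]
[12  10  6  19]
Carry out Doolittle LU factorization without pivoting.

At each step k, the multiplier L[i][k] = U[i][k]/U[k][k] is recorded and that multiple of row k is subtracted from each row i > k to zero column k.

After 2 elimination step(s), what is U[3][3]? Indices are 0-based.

[col 0] pivot -4
  R1 -= -3*R0 → (0, -1, 1, -4)  (L[1][0] := -3)
  R2 -= 2*R0 → (0, 2, -3, 4)  (L[2][0] := 2)
  R3 -= -3*R0 → (0, 1, 0, 10)  (L[3][0] := -3)
[col 1] pivot -1
  R2 -= -2*R1 → (0, 0, -1, -4)  (L[2][1] := -2)
  R3 -= -1*R1 → (0, 0, 1, 6)  (L[3][1] := -1)

U[3][3] = 6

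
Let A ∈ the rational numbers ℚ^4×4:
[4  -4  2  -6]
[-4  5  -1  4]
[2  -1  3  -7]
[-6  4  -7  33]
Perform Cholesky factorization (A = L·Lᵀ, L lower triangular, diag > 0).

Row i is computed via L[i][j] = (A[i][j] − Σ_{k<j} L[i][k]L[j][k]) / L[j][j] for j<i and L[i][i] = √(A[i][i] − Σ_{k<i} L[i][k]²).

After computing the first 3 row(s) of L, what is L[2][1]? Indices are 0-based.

Step 1: L[0][0] = √(4) = 2.
  L[1][0] = (-4) / L[0][0] = -2.
Step 2: L[1][1] = √(1) = 1.
  L[2][0] = (2) / L[0][0] = 1.
  L[2][1] = (1) / L[1][1] = 1.
Step 3: L[2][2] = √(1) = 1.

L[2][1] = 1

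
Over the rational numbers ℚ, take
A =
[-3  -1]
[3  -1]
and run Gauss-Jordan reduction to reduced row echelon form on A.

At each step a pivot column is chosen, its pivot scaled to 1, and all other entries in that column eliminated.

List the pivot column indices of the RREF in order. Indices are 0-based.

pivot(0,0)=-3: scale R0 → (1, 1/3)
  clear (1,0): R1 −= (3)R0 → (0, -2)
pivot(1,1)=-2: scale R1 → (0, 1)
  clear (0,1): R0 −= (1/3)R1 → (1, 0)

pivot columns: 0, 1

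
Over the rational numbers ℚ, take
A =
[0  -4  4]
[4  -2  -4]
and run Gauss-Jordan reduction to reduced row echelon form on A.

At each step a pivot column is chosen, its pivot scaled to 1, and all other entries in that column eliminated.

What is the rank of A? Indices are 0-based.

rank = 2

pivot(0,0): swap R0↔R1
pivot(0,0)=4: scale R0 → (1, -1/2, -1)
pivot(1,1)=-4: scale R1 → (0, 1, -1)
  clear (0,1): R0 −= (-1/2)R1 → (1, 0, -3/2)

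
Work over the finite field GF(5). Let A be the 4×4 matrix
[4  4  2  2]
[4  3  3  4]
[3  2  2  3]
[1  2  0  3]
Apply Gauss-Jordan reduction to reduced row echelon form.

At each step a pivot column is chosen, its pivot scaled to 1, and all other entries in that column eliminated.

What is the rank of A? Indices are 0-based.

step 1: normalize row 0 (÷4) = (1, 1, 3, 3)
  row 1: subtract 4×row0 = (0, 4, 1, 2)
  row 2: subtract 3×row0 = (0, 4, 3, 4)
  row 3: subtract 1×row0 = (0, 1, 2, 0)
step 2: normalize row 1 (÷4) = (0, 1, 4, 3)
  row 0: subtract 1×row1 = (1, 0, 4, 0)
  row 2: subtract 4×row1 = (0, 0, 2, 2)
  row 3: subtract 1×row1 = (0, 0, 3, 2)
step 3: normalize row 2 (÷2) = (0, 0, 1, 1)
  row 0: subtract 4×row2 = (1, 0, 0, 1)
  row 1: subtract 4×row2 = (0, 1, 0, 4)
  row 3: subtract 3×row2 = (0, 0, 0, 4)
step 4: normalize row 3 (÷4) = (0, 0, 0, 1)
  row 0: subtract 1×row3 = (1, 0, 0, 0)
  row 1: subtract 4×row3 = (0, 1, 0, 0)
  row 2: subtract 1×row3 = (0, 0, 1, 0)

rank = 4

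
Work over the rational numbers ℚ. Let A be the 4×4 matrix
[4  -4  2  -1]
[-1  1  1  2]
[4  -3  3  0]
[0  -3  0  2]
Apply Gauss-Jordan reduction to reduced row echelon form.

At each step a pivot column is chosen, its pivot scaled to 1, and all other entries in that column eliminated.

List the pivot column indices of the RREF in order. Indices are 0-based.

pivot columns: 0, 1, 2, 3

pivot(0,0)=4: scale R0 → (1, -1, 1/2, -1/4)
  clear (1,0): R1 −= (-1)R0 → (0, 0, 3/2, 7/4)
  clear (2,0): R2 −= (4)R0 → (0, 1, 1, 1)
pivot(1,1): swap R1↔R2
pivot(1,1)=1: scale R1 → (0, 1, 1, 1)
  clear (0,1): R0 −= (-1)R1 → (1, 0, 3/2, 3/4)
  clear (3,1): R3 −= (-3)R1 → (0, 0, 3, 5)
pivot(2,2)=3/2: scale R2 → (0, 0, 1, 7/6)
  clear (0,2): R0 −= (3/2)R2 → (1, 0, 0, -1)
  clear (1,2): R1 −= (1)R2 → (0, 1, 0, -1/6)
  clear (3,2): R3 −= (3)R2 → (0, 0, 0, 3/2)
pivot(3,3)=3/2: scale R3 → (0, 0, 0, 1)
  clear (0,3): R0 −= (-1)R3 → (1, 0, 0, 0)
  clear (1,3): R1 −= (-1/6)R3 → (0, 1, 0, 0)
  clear (2,3): R2 −= (7/6)R3 → (0, 0, 1, 0)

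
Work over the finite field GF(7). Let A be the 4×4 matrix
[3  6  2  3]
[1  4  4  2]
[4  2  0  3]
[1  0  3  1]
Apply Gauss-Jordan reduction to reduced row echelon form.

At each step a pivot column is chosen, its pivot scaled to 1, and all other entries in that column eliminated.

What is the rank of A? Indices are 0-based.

rank = 4

step 1: normalize row 0 (÷3) = (1, 2, 3, 1)
  row 1: subtract 1×row0 = (0, 2, 1, 1)
  row 2: subtract 4×row0 = (0, 1, 2, 6)
  row 3: subtract 1×row0 = (0, 5, 0, 0)
step 2: normalize row 1 (÷2) = (0, 1, 4, 4)
  row 0: subtract 2×row1 = (1, 0, 2, 0)
  row 2: subtract 1×row1 = (0, 0, 5, 2)
  row 3: subtract 5×row1 = (0, 0, 1, 1)
step 3: normalize row 2 (÷5) = (0, 0, 1, 6)
  row 0: subtract 2×row2 = (1, 0, 0, 2)
  row 1: subtract 4×row2 = (0, 1, 0, 1)
  row 3: subtract 1×row2 = (0, 0, 0, 2)
step 4: normalize row 3 (÷2) = (0, 0, 0, 1)
  row 0: subtract 2×row3 = (1, 0, 0, 0)
  row 1: subtract 1×row3 = (0, 1, 0, 0)
  row 2: subtract 6×row3 = (0, 0, 1, 0)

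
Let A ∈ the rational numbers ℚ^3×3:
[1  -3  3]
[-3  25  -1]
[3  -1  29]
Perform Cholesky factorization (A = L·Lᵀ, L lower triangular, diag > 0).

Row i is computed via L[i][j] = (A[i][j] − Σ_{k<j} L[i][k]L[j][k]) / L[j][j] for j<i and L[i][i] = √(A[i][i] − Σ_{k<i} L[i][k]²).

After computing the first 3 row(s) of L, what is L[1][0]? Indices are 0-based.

L[1][0] = -3

Step 1: L[0][0] = √(1) = 1.
  L[1][0] = (-3) / L[0][0] = -3.
Step 2: L[1][1] = √(16) = 4.
  L[2][0] = (3) / L[0][0] = 3.
  L[2][1] = (8) / L[1][1] = 2.
Step 3: L[2][2] = √(16) = 4.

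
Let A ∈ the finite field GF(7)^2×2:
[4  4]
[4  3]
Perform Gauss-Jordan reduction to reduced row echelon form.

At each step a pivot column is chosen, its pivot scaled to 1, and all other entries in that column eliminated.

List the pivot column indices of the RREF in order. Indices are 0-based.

[1] R0 /= 4  ⇒  (1, 1)
     R1 -= 4·R0  ⇒  (0, 6)
[2] R1 /= 6  ⇒  (0, 1)
     R0 -= 1·R1  ⇒  (1, 0)

pivot columns: 0, 1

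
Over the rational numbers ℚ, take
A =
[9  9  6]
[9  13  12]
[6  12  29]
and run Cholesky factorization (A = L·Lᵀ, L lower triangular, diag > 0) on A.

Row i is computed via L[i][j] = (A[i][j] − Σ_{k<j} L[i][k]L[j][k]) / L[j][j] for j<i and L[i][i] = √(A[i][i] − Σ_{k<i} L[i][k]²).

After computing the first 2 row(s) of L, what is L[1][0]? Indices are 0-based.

Step 1: L[0][0] = √(9) = 3.
  L[1][0] = (9) / L[0][0] = 3.
Step 2: L[1][1] = √(4) = 2.

L[1][0] = 3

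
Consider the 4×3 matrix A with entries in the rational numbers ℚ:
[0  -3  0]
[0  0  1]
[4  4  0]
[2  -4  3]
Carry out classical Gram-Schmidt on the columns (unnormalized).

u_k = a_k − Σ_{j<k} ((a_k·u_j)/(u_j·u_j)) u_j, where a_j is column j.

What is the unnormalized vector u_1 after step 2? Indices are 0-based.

u_1 = (-3, 0, 12/5, -24/5)

Step 1: u_0 = a_0 = (0, 0, 4, 2).
Step 2: u_1 = a_1 − (2/5)·u_0 = (-3, 0, 12/5, -24/5).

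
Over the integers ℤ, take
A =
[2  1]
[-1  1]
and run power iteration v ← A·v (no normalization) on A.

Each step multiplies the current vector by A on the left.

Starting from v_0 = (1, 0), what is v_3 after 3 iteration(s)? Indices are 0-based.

v_0 = (1, 0).
v_1 = A·v_0 = (2, -1).
v_2 = A·v_1 = (3, -3).
v_3 = A·v_2 = (3, -6).

v_3 = (3, -6)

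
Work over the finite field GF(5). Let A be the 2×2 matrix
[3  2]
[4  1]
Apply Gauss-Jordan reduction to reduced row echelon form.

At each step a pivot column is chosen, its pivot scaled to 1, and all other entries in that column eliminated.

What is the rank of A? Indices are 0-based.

rank = 1

pivot(0,0)=3: scale R0 → (1, 4)
  clear (1,0): R1 −= (4)R0 → (0, 0)
col 1: no nonzero at/below row 1; advance.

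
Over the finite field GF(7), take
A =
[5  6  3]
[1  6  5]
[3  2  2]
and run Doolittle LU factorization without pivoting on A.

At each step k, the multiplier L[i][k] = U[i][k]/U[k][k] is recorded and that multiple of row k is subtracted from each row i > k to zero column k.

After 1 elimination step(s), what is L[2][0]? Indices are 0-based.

L[2][0] = 2

k=0: U[0][0]=5
  eliminate (1,0): mult=3, new row 1: (0, 2, 3); set L[1][0]=3
  eliminate (2,0): mult=2, new row 2: (0, 4, 3); set L[2][0]=2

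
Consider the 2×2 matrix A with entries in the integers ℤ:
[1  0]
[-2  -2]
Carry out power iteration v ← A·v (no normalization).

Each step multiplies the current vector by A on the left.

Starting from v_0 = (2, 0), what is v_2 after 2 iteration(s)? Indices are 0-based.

v_2 = (2, 4)

v_0 = (2, 0).
v_1 = A·v_0 = (2, -4).
v_2 = A·v_1 = (2, 4).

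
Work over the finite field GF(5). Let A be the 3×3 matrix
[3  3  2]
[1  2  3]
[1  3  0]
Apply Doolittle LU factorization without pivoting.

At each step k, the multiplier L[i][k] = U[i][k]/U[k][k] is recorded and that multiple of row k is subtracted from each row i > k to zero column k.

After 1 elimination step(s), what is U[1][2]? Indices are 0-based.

[col 0] pivot 3
  R1 -= 2*R0 → (0, 1, 4)  (L[1][0] := 2)
  R2 -= 2*R0 → (0, 2, 1)  (L[2][0] := 2)

U[1][2] = 4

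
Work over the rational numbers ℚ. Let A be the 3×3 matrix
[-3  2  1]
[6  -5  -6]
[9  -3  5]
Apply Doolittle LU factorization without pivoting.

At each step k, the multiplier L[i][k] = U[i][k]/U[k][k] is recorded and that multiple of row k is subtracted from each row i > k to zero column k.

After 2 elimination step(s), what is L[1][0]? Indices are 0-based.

L[1][0] = -2

Step 1: pivot at (0,0) is -3.
  row1 ← row1 − (-2)·row0  ⇒  L[1][0]=-2, U row1=(0, -1, -4)
  row2 ← row2 − (-3)·row0  ⇒  L[2][0]=-3, U row2=(0, 3, 8)
Step 2: pivot at (1,1) is -1.
  row2 ← row2 − (-3)·row1  ⇒  L[2][1]=-3, U row2=(0, 0, -4)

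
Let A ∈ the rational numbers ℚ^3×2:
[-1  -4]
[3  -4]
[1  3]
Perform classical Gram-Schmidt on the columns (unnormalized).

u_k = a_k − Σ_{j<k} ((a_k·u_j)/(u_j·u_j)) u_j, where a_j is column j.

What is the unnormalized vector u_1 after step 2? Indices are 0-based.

u_1 = (-49/11, -29/11, 38/11)

Step 1: u_0 = a_0 = (-1, 3, 1).
Step 2: u_1 = a_1 − (-5/11)·u_0 = (-49/11, -29/11, 38/11).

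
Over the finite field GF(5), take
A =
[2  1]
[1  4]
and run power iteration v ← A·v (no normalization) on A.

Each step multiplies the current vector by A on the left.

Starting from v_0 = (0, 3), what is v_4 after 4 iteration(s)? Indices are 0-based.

v_4 = (1, 0)

v_0 = (0, 3).
v_1 = A·v_0 = (3, 2).
v_2 = A·v_1 = (3, 1).
v_3 = A·v_2 = (2, 2).
v_4 = A·v_3 = (1, 0).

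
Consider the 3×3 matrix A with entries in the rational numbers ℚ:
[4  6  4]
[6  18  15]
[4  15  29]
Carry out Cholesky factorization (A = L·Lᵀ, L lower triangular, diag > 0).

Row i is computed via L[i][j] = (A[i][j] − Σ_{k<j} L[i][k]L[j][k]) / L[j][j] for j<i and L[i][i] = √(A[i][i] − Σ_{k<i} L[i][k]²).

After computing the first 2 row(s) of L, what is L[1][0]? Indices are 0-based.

Step 1: L[0][0] = √(4) = 2.
  L[1][0] = (6) / L[0][0] = 3.
Step 2: L[1][1] = √(9) = 3.

L[1][0] = 3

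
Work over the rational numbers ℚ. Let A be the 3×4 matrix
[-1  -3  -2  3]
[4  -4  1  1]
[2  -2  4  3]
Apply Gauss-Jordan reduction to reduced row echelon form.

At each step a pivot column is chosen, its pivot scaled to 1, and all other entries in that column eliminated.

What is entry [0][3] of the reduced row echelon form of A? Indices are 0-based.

M[0][3] = -59/56

pivot(0,0)=-1: scale R0 → (1, 3, 2, -3)
  clear (1,0): R1 −= (4)R0 → (0, -16, -7, 13)
  clear (2,0): R2 −= (2)R0 → (0, -8, 0, 9)
pivot(1,1)=-16: scale R1 → (0, 1, 7/16, -13/16)
  clear (0,1): R0 −= (3)R1 → (1, 0, 11/16, -9/16)
  clear (2,1): R2 −= (-8)R1 → (0, 0, 7/2, 5/2)
pivot(2,2)=7/2: scale R2 → (0, 0, 1, 5/7)
  clear (0,2): R0 −= (11/16)R2 → (1, 0, 0, -59/56)
  clear (1,2): R1 −= (7/16)R2 → (0, 1, 0, -9/8)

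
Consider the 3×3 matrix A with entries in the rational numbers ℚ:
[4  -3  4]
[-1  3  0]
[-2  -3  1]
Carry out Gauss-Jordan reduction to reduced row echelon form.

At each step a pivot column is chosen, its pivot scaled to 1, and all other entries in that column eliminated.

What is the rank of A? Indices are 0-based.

rank = 3

[1] R0 /= 4  ⇒  (1, -3/4, 1)
     R1 -= -1·R0  ⇒  (0, 9/4, 1)
     R2 -= -2·R0  ⇒  (0, -9/2, 3)
[2] R1 /= 9/4  ⇒  (0, 1, 4/9)
     R0 -= -3/4·R1  ⇒  (1, 0, 4/3)
     R2 -= -9/2·R1  ⇒  (0, 0, 5)
[3] R2 /= 5  ⇒  (0, 0, 1)
     R0 -= 4/3·R2  ⇒  (1, 0, 0)
     R1 -= 4/9·R2  ⇒  (0, 1, 0)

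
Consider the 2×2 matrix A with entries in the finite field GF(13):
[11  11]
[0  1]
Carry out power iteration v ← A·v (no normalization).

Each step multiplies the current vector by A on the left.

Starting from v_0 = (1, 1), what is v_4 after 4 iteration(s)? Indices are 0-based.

v_0 = (1, 1).
v_1 = A·v_0 = (9, 1).
v_2 = A·v_1 = (6, 1).
v_3 = A·v_2 = (12, 1).
v_4 = A·v_3 = (0, 1).

v_4 = (0, 1)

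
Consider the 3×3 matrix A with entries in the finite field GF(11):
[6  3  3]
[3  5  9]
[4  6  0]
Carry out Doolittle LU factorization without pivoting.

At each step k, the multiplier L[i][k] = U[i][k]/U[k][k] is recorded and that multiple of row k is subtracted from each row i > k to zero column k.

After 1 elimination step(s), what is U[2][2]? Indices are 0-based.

Step 1: pivot at (0,0) is 6.
  row1 ← row1 − (6)·row0  ⇒  L[1][0]=6, U row1=(0, 9, 2)
  row2 ← row2 − (8)·row0  ⇒  L[2][0]=8, U row2=(0, 4, 9)

U[2][2] = 9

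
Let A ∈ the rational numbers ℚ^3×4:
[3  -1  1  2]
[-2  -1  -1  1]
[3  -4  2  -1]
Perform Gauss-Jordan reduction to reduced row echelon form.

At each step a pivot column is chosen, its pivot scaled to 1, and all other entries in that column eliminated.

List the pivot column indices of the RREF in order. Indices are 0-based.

pivot columns: 0, 1, 2

pivot(0,0)=3: scale R0 → (1, -1/3, 1/3, 2/3)
  clear (1,0): R1 −= (-2)R0 → (0, -5/3, -1/3, 7/3)
  clear (2,0): R2 −= (3)R0 → (0, -3, 1, -3)
pivot(1,1)=-5/3: scale R1 → (0, 1, 1/5, -7/5)
  clear (0,1): R0 −= (-1/3)R1 → (1, 0, 2/5, 1/5)
  clear (2,1): R2 −= (-3)R1 → (0, 0, 8/5, -36/5)
pivot(2,2)=8/5: scale R2 → (0, 0, 1, -9/2)
  clear (0,2): R0 −= (2/5)R2 → (1, 0, 0, 2)
  clear (1,2): R1 −= (1/5)R2 → (0, 1, 0, -1/2)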